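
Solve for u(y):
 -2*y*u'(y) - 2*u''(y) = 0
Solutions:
 u(y) = C1 + C2*erf(sqrt(2)*y/2)


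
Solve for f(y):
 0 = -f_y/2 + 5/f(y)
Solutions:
 f(y) = -sqrt(C1 + 20*y)
 f(y) = sqrt(C1 + 20*y)


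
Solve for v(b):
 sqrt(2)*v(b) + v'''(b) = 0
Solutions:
 v(b) = C3*exp(-2^(1/6)*b) + (C1*sin(2^(1/6)*sqrt(3)*b/2) + C2*cos(2^(1/6)*sqrt(3)*b/2))*exp(2^(1/6)*b/2)


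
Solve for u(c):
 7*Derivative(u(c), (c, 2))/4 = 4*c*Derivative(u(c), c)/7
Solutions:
 u(c) = C1 + C2*erfi(2*sqrt(2)*c/7)


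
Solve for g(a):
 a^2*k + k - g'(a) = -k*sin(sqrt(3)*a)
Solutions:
 g(a) = C1 + a^3*k/3 + a*k - sqrt(3)*k*cos(sqrt(3)*a)/3


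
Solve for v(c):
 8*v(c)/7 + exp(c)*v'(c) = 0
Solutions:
 v(c) = C1*exp(8*exp(-c)/7)


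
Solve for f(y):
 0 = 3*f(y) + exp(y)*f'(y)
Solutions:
 f(y) = C1*exp(3*exp(-y))


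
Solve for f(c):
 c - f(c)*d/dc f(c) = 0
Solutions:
 f(c) = -sqrt(C1 + c^2)
 f(c) = sqrt(C1 + c^2)


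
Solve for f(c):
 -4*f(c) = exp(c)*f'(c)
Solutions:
 f(c) = C1*exp(4*exp(-c))


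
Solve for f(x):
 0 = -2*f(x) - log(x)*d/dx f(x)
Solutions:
 f(x) = C1*exp(-2*li(x))


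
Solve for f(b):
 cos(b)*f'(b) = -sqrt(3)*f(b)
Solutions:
 f(b) = C1*(sin(b) - 1)^(sqrt(3)/2)/(sin(b) + 1)^(sqrt(3)/2)


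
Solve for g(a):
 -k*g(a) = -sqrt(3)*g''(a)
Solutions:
 g(a) = C1*exp(-3^(3/4)*a*sqrt(k)/3) + C2*exp(3^(3/4)*a*sqrt(k)/3)


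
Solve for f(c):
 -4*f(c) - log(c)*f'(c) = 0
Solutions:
 f(c) = C1*exp(-4*li(c))


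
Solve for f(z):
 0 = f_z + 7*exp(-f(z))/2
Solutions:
 f(z) = log(C1 - 7*z/2)


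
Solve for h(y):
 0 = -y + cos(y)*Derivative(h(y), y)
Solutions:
 h(y) = C1 + Integral(y/cos(y), y)


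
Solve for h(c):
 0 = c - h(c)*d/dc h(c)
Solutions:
 h(c) = -sqrt(C1 + c^2)
 h(c) = sqrt(C1 + c^2)


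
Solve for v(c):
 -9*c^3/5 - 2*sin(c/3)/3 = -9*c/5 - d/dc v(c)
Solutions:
 v(c) = C1 + 9*c^4/20 - 9*c^2/10 - 2*cos(c/3)


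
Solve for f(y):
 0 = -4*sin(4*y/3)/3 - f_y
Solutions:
 f(y) = C1 + cos(4*y/3)


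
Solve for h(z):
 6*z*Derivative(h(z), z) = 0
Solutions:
 h(z) = C1


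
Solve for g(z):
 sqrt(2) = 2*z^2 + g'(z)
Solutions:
 g(z) = C1 - 2*z^3/3 + sqrt(2)*z


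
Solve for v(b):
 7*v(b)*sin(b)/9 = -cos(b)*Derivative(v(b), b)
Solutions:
 v(b) = C1*cos(b)^(7/9)


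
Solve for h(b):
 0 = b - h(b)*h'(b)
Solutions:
 h(b) = -sqrt(C1 + b^2)
 h(b) = sqrt(C1 + b^2)


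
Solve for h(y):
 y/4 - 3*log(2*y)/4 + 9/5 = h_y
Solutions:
 h(y) = C1 + y^2/8 - 3*y*log(y)/4 - 3*y*log(2)/4 + 51*y/20


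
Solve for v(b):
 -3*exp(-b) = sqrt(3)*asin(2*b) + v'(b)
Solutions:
 v(b) = C1 - sqrt(3)*b*asin(2*b) - sqrt(3)*sqrt(1 - 4*b^2)/2 + 3*exp(-b)


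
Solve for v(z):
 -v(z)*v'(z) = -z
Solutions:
 v(z) = -sqrt(C1 + z^2)
 v(z) = sqrt(C1 + z^2)


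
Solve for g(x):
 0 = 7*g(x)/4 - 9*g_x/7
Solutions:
 g(x) = C1*exp(49*x/36)


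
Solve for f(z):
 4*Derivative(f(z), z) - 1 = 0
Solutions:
 f(z) = C1 + z/4


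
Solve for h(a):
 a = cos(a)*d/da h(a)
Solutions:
 h(a) = C1 + Integral(a/cos(a), a)


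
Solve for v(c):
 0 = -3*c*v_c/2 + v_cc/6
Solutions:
 v(c) = C1 + C2*erfi(3*sqrt(2)*c/2)


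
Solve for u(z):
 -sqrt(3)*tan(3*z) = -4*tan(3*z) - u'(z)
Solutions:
 u(z) = C1 - sqrt(3)*log(cos(3*z))/3 + 4*log(cos(3*z))/3


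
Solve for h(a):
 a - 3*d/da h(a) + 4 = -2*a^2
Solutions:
 h(a) = C1 + 2*a^3/9 + a^2/6 + 4*a/3


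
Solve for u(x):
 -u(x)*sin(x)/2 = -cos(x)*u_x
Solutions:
 u(x) = C1/sqrt(cos(x))


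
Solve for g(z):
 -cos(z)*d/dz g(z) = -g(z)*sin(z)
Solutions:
 g(z) = C1/cos(z)


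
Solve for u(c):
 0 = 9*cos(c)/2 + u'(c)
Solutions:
 u(c) = C1 - 9*sin(c)/2


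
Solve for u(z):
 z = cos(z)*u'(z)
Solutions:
 u(z) = C1 + Integral(z/cos(z), z)


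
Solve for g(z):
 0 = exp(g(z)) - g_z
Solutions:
 g(z) = log(-1/(C1 + z))


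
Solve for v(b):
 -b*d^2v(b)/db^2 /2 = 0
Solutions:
 v(b) = C1 + C2*b


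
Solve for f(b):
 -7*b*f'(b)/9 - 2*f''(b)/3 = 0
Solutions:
 f(b) = C1 + C2*erf(sqrt(21)*b/6)


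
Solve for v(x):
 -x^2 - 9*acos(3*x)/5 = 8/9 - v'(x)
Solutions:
 v(x) = C1 + x^3/3 + 9*x*acos(3*x)/5 + 8*x/9 - 3*sqrt(1 - 9*x^2)/5


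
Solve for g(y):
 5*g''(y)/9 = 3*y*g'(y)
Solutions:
 g(y) = C1 + C2*erfi(3*sqrt(30)*y/10)


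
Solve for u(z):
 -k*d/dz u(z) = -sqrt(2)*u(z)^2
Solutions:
 u(z) = -k/(C1*k + sqrt(2)*z)


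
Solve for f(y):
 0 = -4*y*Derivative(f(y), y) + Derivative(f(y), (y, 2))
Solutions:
 f(y) = C1 + C2*erfi(sqrt(2)*y)


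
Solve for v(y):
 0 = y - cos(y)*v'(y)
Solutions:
 v(y) = C1 + Integral(y/cos(y), y)


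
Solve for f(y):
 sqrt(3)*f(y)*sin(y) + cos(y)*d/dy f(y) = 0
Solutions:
 f(y) = C1*cos(y)^(sqrt(3))


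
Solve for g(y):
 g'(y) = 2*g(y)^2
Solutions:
 g(y) = -1/(C1 + 2*y)


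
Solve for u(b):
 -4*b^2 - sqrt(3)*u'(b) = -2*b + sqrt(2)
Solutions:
 u(b) = C1 - 4*sqrt(3)*b^3/9 + sqrt(3)*b^2/3 - sqrt(6)*b/3


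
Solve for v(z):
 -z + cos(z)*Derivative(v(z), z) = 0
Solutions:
 v(z) = C1 + Integral(z/cos(z), z)


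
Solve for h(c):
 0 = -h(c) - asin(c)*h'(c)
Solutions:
 h(c) = C1*exp(-Integral(1/asin(c), c))


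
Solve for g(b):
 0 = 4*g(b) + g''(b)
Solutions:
 g(b) = C1*sin(2*b) + C2*cos(2*b)


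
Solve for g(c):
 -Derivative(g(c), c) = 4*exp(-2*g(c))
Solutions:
 g(c) = log(-sqrt(C1 - 8*c))
 g(c) = log(C1 - 8*c)/2


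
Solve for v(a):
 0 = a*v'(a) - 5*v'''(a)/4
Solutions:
 v(a) = C1 + Integral(C2*airyai(10^(2/3)*a/5) + C3*airybi(10^(2/3)*a/5), a)


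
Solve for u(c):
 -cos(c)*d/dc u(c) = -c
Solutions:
 u(c) = C1 + Integral(c/cos(c), c)


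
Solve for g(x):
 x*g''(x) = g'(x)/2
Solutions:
 g(x) = C1 + C2*x^(3/2)


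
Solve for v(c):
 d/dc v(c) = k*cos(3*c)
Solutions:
 v(c) = C1 + k*sin(3*c)/3


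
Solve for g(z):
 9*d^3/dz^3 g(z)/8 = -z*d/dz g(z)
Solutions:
 g(z) = C1 + Integral(C2*airyai(-2*3^(1/3)*z/3) + C3*airybi(-2*3^(1/3)*z/3), z)


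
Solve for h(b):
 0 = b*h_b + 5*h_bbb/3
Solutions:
 h(b) = C1 + Integral(C2*airyai(-3^(1/3)*5^(2/3)*b/5) + C3*airybi(-3^(1/3)*5^(2/3)*b/5), b)


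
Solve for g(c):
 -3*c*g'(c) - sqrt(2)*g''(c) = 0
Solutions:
 g(c) = C1 + C2*erf(2^(1/4)*sqrt(3)*c/2)


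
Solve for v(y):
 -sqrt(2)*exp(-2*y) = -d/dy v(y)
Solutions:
 v(y) = C1 - sqrt(2)*exp(-2*y)/2


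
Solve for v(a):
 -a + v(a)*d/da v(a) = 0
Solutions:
 v(a) = -sqrt(C1 + a^2)
 v(a) = sqrt(C1 + a^2)


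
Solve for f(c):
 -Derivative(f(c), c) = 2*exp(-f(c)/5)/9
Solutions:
 f(c) = 5*log(C1 - 2*c/45)


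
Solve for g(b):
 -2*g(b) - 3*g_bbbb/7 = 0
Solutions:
 g(b) = (C1*sin(6^(3/4)*7^(1/4)*b/6) + C2*cos(6^(3/4)*7^(1/4)*b/6))*exp(-6^(3/4)*7^(1/4)*b/6) + (C3*sin(6^(3/4)*7^(1/4)*b/6) + C4*cos(6^(3/4)*7^(1/4)*b/6))*exp(6^(3/4)*7^(1/4)*b/6)


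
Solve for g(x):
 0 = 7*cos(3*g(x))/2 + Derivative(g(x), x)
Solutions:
 g(x) = -asin((C1 + exp(21*x))/(C1 - exp(21*x)))/3 + pi/3
 g(x) = asin((C1 + exp(21*x))/(C1 - exp(21*x)))/3


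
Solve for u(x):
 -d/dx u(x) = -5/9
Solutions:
 u(x) = C1 + 5*x/9


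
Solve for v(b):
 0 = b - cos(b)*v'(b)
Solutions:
 v(b) = C1 + Integral(b/cos(b), b)


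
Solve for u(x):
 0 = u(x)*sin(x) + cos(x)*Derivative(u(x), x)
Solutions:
 u(x) = C1*cos(x)


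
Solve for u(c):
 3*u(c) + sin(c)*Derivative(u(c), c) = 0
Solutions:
 u(c) = C1*(cos(c) + 1)^(3/2)/(cos(c) - 1)^(3/2)


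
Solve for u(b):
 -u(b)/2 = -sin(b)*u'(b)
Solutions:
 u(b) = C1*(cos(b) - 1)^(1/4)/(cos(b) + 1)^(1/4)


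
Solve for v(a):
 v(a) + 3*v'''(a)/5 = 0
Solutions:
 v(a) = C3*exp(-3^(2/3)*5^(1/3)*a/3) + (C1*sin(3^(1/6)*5^(1/3)*a/2) + C2*cos(3^(1/6)*5^(1/3)*a/2))*exp(3^(2/3)*5^(1/3)*a/6)


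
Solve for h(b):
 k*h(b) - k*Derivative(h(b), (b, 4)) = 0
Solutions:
 h(b) = C1*exp(-b) + C2*exp(b) + C3*sin(b) + C4*cos(b)


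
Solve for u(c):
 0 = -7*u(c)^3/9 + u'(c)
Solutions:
 u(c) = -3*sqrt(2)*sqrt(-1/(C1 + 7*c))/2
 u(c) = 3*sqrt(2)*sqrt(-1/(C1 + 7*c))/2


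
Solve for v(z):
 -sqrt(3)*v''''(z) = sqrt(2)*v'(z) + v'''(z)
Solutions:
 v(z) = C1 + C2*exp(z*(-4*sqrt(3) + 2*18^(1/3)/(2*sqrt(3) + 81*sqrt(6) + sqrt(-12 + (2*sqrt(3) + 81*sqrt(6))^2))^(1/3) + 12^(1/3)*(2*sqrt(3) + 81*sqrt(6) + sqrt(-12 + (2*sqrt(3) + 81*sqrt(6))^2))^(1/3))/36)*sin(2^(1/3)*3^(1/6)*z*(-2^(1/3)*3^(2/3)*(2*sqrt(3) + 81*sqrt(6) + 9*sqrt(-4/27 + (2*sqrt(3)/9 + 9*sqrt(6))^2))^(1/3) + 6/(2*sqrt(3) + 81*sqrt(6) + 9*sqrt(-4/27 + (2*sqrt(3)/9 + 9*sqrt(6))^2))^(1/3))/36) + C3*exp(z*(-4*sqrt(3) + 2*18^(1/3)/(2*sqrt(3) + 81*sqrt(6) + sqrt(-12 + (2*sqrt(3) + 81*sqrt(6))^2))^(1/3) + 12^(1/3)*(2*sqrt(3) + 81*sqrt(6) + sqrt(-12 + (2*sqrt(3) + 81*sqrt(6))^2))^(1/3))/36)*cos(2^(1/3)*3^(1/6)*z*(-2^(1/3)*3^(2/3)*(2*sqrt(3) + 81*sqrt(6) + 9*sqrt(-4/27 + (2*sqrt(3)/9 + 9*sqrt(6))^2))^(1/3) + 6/(2*sqrt(3) + 81*sqrt(6) + 9*sqrt(-4/27 + (2*sqrt(3)/9 + 9*sqrt(6))^2))^(1/3))/36) + C4*exp(-z*(2*18^(1/3)/(2*sqrt(3) + 81*sqrt(6) + sqrt(-12 + (2*sqrt(3) + 81*sqrt(6))^2))^(1/3) + 2*sqrt(3) + 12^(1/3)*(2*sqrt(3) + 81*sqrt(6) + sqrt(-12 + (2*sqrt(3) + 81*sqrt(6))^2))^(1/3))/18)


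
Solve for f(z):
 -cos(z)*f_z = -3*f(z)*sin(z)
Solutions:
 f(z) = C1/cos(z)^3


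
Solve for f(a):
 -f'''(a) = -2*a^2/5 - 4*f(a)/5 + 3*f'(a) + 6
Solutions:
 f(a) = C1*exp(5^(1/3)*a*(-5^(1/3)*(2 + sqrt(29))^(1/3) + 5/(2 + sqrt(29))^(1/3))/10)*sin(sqrt(3)*5^(1/3)*a*(5/(2 + sqrt(29))^(1/3) + 5^(1/3)*(2 + sqrt(29))^(1/3))/10) + C2*exp(5^(1/3)*a*(-5^(1/3)*(2 + sqrt(29))^(1/3) + 5/(2 + sqrt(29))^(1/3))/10)*cos(sqrt(3)*5^(1/3)*a*(5/(2 + sqrt(29))^(1/3) + 5^(1/3)*(2 + sqrt(29))^(1/3))/10) + C3*exp(5^(1/3)*a*(-1/(2 + sqrt(29))^(1/3) + 5^(1/3)*(2 + sqrt(29))^(1/3)/5)) - a^2/2 - 15*a/4 - 105/16


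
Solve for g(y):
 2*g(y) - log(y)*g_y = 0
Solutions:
 g(y) = C1*exp(2*li(y))


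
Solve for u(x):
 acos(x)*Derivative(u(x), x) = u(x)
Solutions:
 u(x) = C1*exp(Integral(1/acos(x), x))


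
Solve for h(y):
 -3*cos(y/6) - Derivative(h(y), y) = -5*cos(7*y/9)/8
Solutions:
 h(y) = C1 - 18*sin(y/6) + 45*sin(7*y/9)/56


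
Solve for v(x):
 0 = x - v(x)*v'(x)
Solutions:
 v(x) = -sqrt(C1 + x^2)
 v(x) = sqrt(C1 + x^2)


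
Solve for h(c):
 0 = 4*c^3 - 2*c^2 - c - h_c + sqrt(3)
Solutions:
 h(c) = C1 + c^4 - 2*c^3/3 - c^2/2 + sqrt(3)*c


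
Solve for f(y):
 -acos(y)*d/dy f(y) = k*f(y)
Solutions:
 f(y) = C1*exp(-k*Integral(1/acos(y), y))


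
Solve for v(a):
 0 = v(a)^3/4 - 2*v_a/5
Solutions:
 v(a) = -2*sqrt(-1/(C1 + 5*a))
 v(a) = 2*sqrt(-1/(C1 + 5*a))


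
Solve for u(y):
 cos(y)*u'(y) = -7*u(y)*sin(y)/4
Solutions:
 u(y) = C1*cos(y)^(7/4)


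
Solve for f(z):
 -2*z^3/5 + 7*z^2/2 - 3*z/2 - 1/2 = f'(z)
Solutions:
 f(z) = C1 - z^4/10 + 7*z^3/6 - 3*z^2/4 - z/2


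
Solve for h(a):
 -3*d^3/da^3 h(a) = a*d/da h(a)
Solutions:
 h(a) = C1 + Integral(C2*airyai(-3^(2/3)*a/3) + C3*airybi(-3^(2/3)*a/3), a)


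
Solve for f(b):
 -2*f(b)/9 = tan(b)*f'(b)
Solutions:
 f(b) = C1/sin(b)^(2/9)


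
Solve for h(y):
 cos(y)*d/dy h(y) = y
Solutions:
 h(y) = C1 + Integral(y/cos(y), y)


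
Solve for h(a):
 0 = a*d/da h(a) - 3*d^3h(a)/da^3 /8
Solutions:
 h(a) = C1 + Integral(C2*airyai(2*3^(2/3)*a/3) + C3*airybi(2*3^(2/3)*a/3), a)


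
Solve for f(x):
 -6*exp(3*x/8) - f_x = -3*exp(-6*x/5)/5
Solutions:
 f(x) = C1 - 16*exp(3*x/8) - exp(-6*x/5)/2


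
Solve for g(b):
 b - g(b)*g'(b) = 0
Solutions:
 g(b) = -sqrt(C1 + b^2)
 g(b) = sqrt(C1 + b^2)


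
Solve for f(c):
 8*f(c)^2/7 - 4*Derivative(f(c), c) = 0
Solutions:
 f(c) = -7/(C1 + 2*c)


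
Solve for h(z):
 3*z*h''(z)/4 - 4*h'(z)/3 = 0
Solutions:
 h(z) = C1 + C2*z^(25/9)


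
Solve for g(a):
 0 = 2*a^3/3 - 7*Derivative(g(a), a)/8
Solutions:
 g(a) = C1 + 4*a^4/21


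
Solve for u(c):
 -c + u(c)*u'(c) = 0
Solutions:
 u(c) = -sqrt(C1 + c^2)
 u(c) = sqrt(C1 + c^2)


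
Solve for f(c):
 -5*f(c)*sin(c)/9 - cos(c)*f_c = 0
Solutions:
 f(c) = C1*cos(c)^(5/9)


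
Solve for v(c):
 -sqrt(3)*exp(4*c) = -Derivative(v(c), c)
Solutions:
 v(c) = C1 + sqrt(3)*exp(4*c)/4


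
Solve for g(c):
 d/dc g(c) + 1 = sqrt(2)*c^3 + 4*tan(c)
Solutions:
 g(c) = C1 + sqrt(2)*c^4/4 - c - 4*log(cos(c))


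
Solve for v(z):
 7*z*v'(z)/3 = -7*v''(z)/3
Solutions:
 v(z) = C1 + C2*erf(sqrt(2)*z/2)


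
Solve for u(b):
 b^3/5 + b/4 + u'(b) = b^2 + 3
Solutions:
 u(b) = C1 - b^4/20 + b^3/3 - b^2/8 + 3*b


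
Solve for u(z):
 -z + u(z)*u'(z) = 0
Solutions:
 u(z) = -sqrt(C1 + z^2)
 u(z) = sqrt(C1 + z^2)


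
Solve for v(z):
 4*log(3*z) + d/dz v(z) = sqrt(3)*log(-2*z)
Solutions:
 v(z) = C1 - z*(4 - sqrt(3))*log(z) + z*(-4*log(3) - sqrt(3) + sqrt(3)*log(2) + 4 + sqrt(3)*I*pi)


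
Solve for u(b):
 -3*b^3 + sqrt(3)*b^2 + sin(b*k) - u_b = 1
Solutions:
 u(b) = C1 - 3*b^4/4 + sqrt(3)*b^3/3 - b - cos(b*k)/k


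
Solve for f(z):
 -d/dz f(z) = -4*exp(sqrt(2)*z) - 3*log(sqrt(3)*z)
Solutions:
 f(z) = C1 + 3*z*log(z) + z*(-3 + 3*log(3)/2) + 2*sqrt(2)*exp(sqrt(2)*z)


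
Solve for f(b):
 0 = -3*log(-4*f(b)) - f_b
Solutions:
 Integral(1/(log(-_y) + 2*log(2)), (_y, f(b)))/3 = C1 - b


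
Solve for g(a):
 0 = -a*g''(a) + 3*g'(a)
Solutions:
 g(a) = C1 + C2*a^4


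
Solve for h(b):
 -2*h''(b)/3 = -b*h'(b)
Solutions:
 h(b) = C1 + C2*erfi(sqrt(3)*b/2)


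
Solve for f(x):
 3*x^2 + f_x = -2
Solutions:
 f(x) = C1 - x^3 - 2*x


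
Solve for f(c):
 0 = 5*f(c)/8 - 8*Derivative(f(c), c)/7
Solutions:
 f(c) = C1*exp(35*c/64)


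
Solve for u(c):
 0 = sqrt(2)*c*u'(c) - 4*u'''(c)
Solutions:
 u(c) = C1 + Integral(C2*airyai(sqrt(2)*c/2) + C3*airybi(sqrt(2)*c/2), c)


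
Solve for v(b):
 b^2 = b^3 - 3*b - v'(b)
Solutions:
 v(b) = C1 + b^4/4 - b^3/3 - 3*b^2/2


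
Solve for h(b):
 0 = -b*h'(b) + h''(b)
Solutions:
 h(b) = C1 + C2*erfi(sqrt(2)*b/2)


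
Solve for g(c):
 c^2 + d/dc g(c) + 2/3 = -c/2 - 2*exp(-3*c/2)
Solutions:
 g(c) = C1 - c^3/3 - c^2/4 - 2*c/3 + 4*exp(-3*c/2)/3


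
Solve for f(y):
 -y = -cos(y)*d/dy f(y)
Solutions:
 f(y) = C1 + Integral(y/cos(y), y)


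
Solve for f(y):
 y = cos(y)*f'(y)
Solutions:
 f(y) = C1 + Integral(y/cos(y), y)


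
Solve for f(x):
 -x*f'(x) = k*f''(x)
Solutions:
 f(x) = C1 + C2*sqrt(k)*erf(sqrt(2)*x*sqrt(1/k)/2)


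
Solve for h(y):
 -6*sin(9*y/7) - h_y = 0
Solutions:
 h(y) = C1 + 14*cos(9*y/7)/3


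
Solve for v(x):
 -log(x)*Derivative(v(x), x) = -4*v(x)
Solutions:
 v(x) = C1*exp(4*li(x))


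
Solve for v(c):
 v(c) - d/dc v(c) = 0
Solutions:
 v(c) = C1*exp(c)


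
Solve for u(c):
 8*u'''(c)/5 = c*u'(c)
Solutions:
 u(c) = C1 + Integral(C2*airyai(5^(1/3)*c/2) + C3*airybi(5^(1/3)*c/2), c)


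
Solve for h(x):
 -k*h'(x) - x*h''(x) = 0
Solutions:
 h(x) = C1 + x^(1 - re(k))*(C2*sin(log(x)*Abs(im(k))) + C3*cos(log(x)*im(k)))


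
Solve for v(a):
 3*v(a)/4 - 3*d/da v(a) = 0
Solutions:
 v(a) = C1*exp(a/4)


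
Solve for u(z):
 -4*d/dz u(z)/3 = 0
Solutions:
 u(z) = C1


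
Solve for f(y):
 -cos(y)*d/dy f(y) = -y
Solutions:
 f(y) = C1 + Integral(y/cos(y), y)


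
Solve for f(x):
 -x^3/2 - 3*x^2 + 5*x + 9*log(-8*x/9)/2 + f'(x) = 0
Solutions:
 f(x) = C1 + x^4/8 + x^3 - 5*x^2/2 - 9*x*log(-x)/2 + x*(-27*log(2)/2 + 9/2 + 9*log(3))


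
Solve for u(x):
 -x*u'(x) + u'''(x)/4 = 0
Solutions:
 u(x) = C1 + Integral(C2*airyai(2^(2/3)*x) + C3*airybi(2^(2/3)*x), x)


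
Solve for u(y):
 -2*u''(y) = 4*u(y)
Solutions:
 u(y) = C1*sin(sqrt(2)*y) + C2*cos(sqrt(2)*y)


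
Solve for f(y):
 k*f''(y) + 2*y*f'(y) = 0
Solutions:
 f(y) = C1 + C2*sqrt(k)*erf(y*sqrt(1/k))


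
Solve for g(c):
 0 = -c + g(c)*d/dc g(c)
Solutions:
 g(c) = -sqrt(C1 + c^2)
 g(c) = sqrt(C1 + c^2)


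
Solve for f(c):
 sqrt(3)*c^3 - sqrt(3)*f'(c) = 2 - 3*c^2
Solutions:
 f(c) = C1 + c^4/4 + sqrt(3)*c^3/3 - 2*sqrt(3)*c/3


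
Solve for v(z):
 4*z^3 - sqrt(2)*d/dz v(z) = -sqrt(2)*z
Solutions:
 v(z) = C1 + sqrt(2)*z^4/2 + z^2/2


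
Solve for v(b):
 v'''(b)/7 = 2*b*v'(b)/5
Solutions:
 v(b) = C1 + Integral(C2*airyai(14^(1/3)*5^(2/3)*b/5) + C3*airybi(14^(1/3)*5^(2/3)*b/5), b)


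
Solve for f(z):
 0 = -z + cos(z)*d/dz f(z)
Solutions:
 f(z) = C1 + Integral(z/cos(z), z)


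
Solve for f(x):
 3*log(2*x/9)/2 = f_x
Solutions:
 f(x) = C1 + 3*x*log(x)/2 - 3*x*log(3) - 3*x/2 + 3*x*log(2)/2


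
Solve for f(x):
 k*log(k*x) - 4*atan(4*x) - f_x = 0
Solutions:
 f(x) = C1 + k*x*(log(k*x) - 1) - 4*x*atan(4*x) + log(16*x^2 + 1)/2


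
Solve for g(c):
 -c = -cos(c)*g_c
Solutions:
 g(c) = C1 + Integral(c/cos(c), c)


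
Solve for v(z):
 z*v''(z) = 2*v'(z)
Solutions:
 v(z) = C1 + C2*z^3


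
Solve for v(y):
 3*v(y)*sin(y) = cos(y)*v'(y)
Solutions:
 v(y) = C1/cos(y)^3


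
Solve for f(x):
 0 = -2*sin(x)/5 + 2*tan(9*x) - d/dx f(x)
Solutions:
 f(x) = C1 - 2*log(cos(9*x))/9 + 2*cos(x)/5


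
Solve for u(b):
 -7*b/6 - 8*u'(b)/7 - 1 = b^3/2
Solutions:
 u(b) = C1 - 7*b^4/64 - 49*b^2/96 - 7*b/8


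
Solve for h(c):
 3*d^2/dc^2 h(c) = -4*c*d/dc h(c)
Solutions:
 h(c) = C1 + C2*erf(sqrt(6)*c/3)


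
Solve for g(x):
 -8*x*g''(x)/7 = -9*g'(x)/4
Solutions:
 g(x) = C1 + C2*x^(95/32)


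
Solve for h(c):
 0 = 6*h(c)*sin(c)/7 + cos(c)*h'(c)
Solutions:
 h(c) = C1*cos(c)^(6/7)


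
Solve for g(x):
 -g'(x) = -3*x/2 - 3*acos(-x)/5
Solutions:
 g(x) = C1 + 3*x^2/4 + 3*x*acos(-x)/5 + 3*sqrt(1 - x^2)/5


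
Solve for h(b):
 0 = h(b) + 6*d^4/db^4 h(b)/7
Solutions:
 h(b) = (C1*sin(14^(1/4)*3^(3/4)*b/6) + C2*cos(14^(1/4)*3^(3/4)*b/6))*exp(-14^(1/4)*3^(3/4)*b/6) + (C3*sin(14^(1/4)*3^(3/4)*b/6) + C4*cos(14^(1/4)*3^(3/4)*b/6))*exp(14^(1/4)*3^(3/4)*b/6)


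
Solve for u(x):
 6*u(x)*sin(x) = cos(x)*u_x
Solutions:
 u(x) = C1/cos(x)^6


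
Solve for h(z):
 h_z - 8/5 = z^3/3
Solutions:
 h(z) = C1 + z^4/12 + 8*z/5


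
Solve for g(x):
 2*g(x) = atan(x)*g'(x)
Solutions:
 g(x) = C1*exp(2*Integral(1/atan(x), x))


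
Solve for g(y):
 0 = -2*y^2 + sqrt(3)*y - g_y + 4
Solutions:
 g(y) = C1 - 2*y^3/3 + sqrt(3)*y^2/2 + 4*y


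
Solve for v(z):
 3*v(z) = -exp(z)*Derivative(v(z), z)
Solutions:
 v(z) = C1*exp(3*exp(-z))


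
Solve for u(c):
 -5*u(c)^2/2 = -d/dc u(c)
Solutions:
 u(c) = -2/(C1 + 5*c)


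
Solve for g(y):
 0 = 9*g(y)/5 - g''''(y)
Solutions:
 g(y) = C1*exp(-sqrt(3)*5^(3/4)*y/5) + C2*exp(sqrt(3)*5^(3/4)*y/5) + C3*sin(sqrt(3)*5^(3/4)*y/5) + C4*cos(sqrt(3)*5^(3/4)*y/5)


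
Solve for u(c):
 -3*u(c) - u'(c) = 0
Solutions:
 u(c) = C1*exp(-3*c)


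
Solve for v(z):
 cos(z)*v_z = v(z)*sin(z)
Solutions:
 v(z) = C1/cos(z)


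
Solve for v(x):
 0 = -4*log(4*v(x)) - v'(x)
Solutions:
 Integral(1/(log(_y) + 2*log(2)), (_y, v(x)))/4 = C1 - x


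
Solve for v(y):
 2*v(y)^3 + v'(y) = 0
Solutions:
 v(y) = -sqrt(2)*sqrt(-1/(C1 - 2*y))/2
 v(y) = sqrt(2)*sqrt(-1/(C1 - 2*y))/2


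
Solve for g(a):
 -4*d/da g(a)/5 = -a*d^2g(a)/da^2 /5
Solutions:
 g(a) = C1 + C2*a^5


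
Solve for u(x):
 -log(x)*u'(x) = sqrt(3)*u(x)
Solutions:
 u(x) = C1*exp(-sqrt(3)*li(x))


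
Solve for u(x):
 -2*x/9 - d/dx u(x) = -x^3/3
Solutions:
 u(x) = C1 + x^4/12 - x^2/9


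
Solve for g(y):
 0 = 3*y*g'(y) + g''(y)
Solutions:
 g(y) = C1 + C2*erf(sqrt(6)*y/2)


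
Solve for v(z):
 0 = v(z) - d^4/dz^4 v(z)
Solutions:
 v(z) = C1*exp(-z) + C2*exp(z) + C3*sin(z) + C4*cos(z)


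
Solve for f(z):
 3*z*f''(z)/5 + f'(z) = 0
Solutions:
 f(z) = C1 + C2/z^(2/3)


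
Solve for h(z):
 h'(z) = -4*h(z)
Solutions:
 h(z) = C1*exp(-4*z)


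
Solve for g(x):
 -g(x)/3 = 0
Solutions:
 g(x) = 0


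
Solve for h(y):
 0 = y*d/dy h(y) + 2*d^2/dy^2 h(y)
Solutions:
 h(y) = C1 + C2*erf(y/2)


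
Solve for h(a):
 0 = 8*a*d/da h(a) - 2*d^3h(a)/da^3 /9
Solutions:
 h(a) = C1 + Integral(C2*airyai(6^(2/3)*a) + C3*airybi(6^(2/3)*a), a)


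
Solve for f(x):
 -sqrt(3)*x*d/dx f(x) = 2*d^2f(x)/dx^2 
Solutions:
 f(x) = C1 + C2*erf(3^(1/4)*x/2)


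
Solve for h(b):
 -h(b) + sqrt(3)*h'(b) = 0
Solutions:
 h(b) = C1*exp(sqrt(3)*b/3)


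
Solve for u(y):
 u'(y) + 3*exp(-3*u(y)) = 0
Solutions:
 u(y) = log(C1 - 9*y)/3
 u(y) = log((-3^(1/3) - 3^(5/6)*I)*(C1 - 3*y)^(1/3)/2)
 u(y) = log((-3^(1/3) + 3^(5/6)*I)*(C1 - 3*y)^(1/3)/2)


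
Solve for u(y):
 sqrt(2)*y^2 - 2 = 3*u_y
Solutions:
 u(y) = C1 + sqrt(2)*y^3/9 - 2*y/3


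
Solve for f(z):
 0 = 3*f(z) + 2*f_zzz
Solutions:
 f(z) = C3*exp(-2^(2/3)*3^(1/3)*z/2) + (C1*sin(2^(2/3)*3^(5/6)*z/4) + C2*cos(2^(2/3)*3^(5/6)*z/4))*exp(2^(2/3)*3^(1/3)*z/4)


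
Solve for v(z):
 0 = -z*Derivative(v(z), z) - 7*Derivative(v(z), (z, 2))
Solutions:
 v(z) = C1 + C2*erf(sqrt(14)*z/14)


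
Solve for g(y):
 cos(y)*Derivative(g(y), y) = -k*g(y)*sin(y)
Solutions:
 g(y) = C1*exp(k*log(cos(y)))


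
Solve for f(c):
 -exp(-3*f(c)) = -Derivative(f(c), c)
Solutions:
 f(c) = log(C1 + 3*c)/3
 f(c) = log((-3^(1/3) - 3^(5/6)*I)*(C1 + c)^(1/3)/2)
 f(c) = log((-3^(1/3) + 3^(5/6)*I)*(C1 + c)^(1/3)/2)


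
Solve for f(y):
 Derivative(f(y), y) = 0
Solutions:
 f(y) = C1


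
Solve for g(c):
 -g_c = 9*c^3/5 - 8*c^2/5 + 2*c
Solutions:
 g(c) = C1 - 9*c^4/20 + 8*c^3/15 - c^2


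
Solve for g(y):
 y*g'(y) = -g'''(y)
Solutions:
 g(y) = C1 + Integral(C2*airyai(-y) + C3*airybi(-y), y)


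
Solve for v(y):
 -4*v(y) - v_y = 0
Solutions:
 v(y) = C1*exp(-4*y)


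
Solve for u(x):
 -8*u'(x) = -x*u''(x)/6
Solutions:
 u(x) = C1 + C2*x^49


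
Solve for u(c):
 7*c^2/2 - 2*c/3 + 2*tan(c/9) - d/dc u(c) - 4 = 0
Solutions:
 u(c) = C1 + 7*c^3/6 - c^2/3 - 4*c - 18*log(cos(c/9))


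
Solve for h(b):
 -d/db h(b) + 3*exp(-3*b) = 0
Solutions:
 h(b) = C1 - exp(-3*b)


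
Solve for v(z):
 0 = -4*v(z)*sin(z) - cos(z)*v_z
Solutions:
 v(z) = C1*cos(z)^4


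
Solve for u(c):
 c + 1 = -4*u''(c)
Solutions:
 u(c) = C1 + C2*c - c^3/24 - c^2/8


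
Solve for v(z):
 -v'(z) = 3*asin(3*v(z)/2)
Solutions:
 Integral(1/asin(3*_y/2), (_y, v(z))) = C1 - 3*z


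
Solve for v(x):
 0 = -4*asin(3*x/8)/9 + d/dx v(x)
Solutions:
 v(x) = C1 + 4*x*asin(3*x/8)/9 + 4*sqrt(64 - 9*x^2)/27


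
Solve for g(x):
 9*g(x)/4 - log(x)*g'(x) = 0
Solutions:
 g(x) = C1*exp(9*li(x)/4)


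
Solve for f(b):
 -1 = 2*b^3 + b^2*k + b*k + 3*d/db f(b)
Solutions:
 f(b) = C1 - b^4/6 - b^3*k/9 - b^2*k/6 - b/3


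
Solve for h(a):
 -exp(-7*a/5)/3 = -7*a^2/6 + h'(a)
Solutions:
 h(a) = C1 + 7*a^3/18 + 5*exp(-7*a/5)/21


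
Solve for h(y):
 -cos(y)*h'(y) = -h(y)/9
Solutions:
 h(y) = C1*(sin(y) + 1)^(1/18)/(sin(y) - 1)^(1/18)


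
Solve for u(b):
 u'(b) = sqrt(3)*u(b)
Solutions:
 u(b) = C1*exp(sqrt(3)*b)


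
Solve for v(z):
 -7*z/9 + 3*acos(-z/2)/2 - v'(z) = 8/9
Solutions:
 v(z) = C1 - 7*z^2/18 + 3*z*acos(-z/2)/2 - 8*z/9 + 3*sqrt(4 - z^2)/2


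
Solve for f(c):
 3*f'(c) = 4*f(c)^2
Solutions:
 f(c) = -3/(C1 + 4*c)


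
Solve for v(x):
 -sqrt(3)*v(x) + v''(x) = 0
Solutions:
 v(x) = C1*exp(-3^(1/4)*x) + C2*exp(3^(1/4)*x)


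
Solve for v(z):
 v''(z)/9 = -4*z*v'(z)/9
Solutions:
 v(z) = C1 + C2*erf(sqrt(2)*z)


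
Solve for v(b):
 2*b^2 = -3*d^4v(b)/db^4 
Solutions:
 v(b) = C1 + C2*b + C3*b^2 + C4*b^3 - b^6/540


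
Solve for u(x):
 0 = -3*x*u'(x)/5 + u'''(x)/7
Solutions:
 u(x) = C1 + Integral(C2*airyai(21^(1/3)*5^(2/3)*x/5) + C3*airybi(21^(1/3)*5^(2/3)*x/5), x)


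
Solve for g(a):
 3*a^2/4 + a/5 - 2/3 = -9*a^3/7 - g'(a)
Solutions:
 g(a) = C1 - 9*a^4/28 - a^3/4 - a^2/10 + 2*a/3


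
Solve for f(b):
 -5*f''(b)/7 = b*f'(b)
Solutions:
 f(b) = C1 + C2*erf(sqrt(70)*b/10)


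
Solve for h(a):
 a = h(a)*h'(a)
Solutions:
 h(a) = -sqrt(C1 + a^2)
 h(a) = sqrt(C1 + a^2)


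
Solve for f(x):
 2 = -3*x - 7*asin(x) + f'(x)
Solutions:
 f(x) = C1 + 3*x^2/2 + 7*x*asin(x) + 2*x + 7*sqrt(1 - x^2)


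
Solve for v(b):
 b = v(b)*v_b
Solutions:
 v(b) = -sqrt(C1 + b^2)
 v(b) = sqrt(C1 + b^2)


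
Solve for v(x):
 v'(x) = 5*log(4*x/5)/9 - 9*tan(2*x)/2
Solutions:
 v(x) = C1 + 5*x*log(x)/9 - 5*x*log(5)/9 - 5*x/9 + 10*x*log(2)/9 + 9*log(cos(2*x))/4


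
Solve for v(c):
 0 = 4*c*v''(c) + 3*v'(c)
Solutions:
 v(c) = C1 + C2*c^(1/4)


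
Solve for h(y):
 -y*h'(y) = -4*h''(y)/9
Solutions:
 h(y) = C1 + C2*erfi(3*sqrt(2)*y/4)


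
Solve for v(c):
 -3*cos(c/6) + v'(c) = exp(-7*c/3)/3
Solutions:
 v(c) = C1 + 18*sin(c/6) - exp(-7*c/3)/7


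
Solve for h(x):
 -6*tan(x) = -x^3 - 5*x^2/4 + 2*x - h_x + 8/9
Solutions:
 h(x) = C1 - x^4/4 - 5*x^3/12 + x^2 + 8*x/9 - 6*log(cos(x))


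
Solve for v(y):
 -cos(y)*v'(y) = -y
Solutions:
 v(y) = C1 + Integral(y/cos(y), y)


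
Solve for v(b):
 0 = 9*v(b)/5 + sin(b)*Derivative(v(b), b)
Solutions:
 v(b) = C1*(cos(b) + 1)^(9/10)/(cos(b) - 1)^(9/10)


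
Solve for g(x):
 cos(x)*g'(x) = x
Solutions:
 g(x) = C1 + Integral(x/cos(x), x)


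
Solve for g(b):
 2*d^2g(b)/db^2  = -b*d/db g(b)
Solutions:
 g(b) = C1 + C2*erf(b/2)


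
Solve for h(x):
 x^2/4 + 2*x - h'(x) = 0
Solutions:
 h(x) = C1 + x^3/12 + x^2


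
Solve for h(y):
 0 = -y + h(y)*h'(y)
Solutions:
 h(y) = -sqrt(C1 + y^2)
 h(y) = sqrt(C1 + y^2)


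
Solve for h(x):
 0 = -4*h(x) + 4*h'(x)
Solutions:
 h(x) = C1*exp(x)


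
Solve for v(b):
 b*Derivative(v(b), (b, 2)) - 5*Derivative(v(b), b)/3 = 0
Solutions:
 v(b) = C1 + C2*b^(8/3)


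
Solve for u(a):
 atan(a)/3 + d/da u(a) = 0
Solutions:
 u(a) = C1 - a*atan(a)/3 + log(a^2 + 1)/6


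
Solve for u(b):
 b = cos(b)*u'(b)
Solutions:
 u(b) = C1 + Integral(b/cos(b), b)


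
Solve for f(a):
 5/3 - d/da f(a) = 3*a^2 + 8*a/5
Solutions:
 f(a) = C1 - a^3 - 4*a^2/5 + 5*a/3


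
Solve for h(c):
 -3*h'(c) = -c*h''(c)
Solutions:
 h(c) = C1 + C2*c^4


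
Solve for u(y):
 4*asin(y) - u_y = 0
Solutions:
 u(y) = C1 + 4*y*asin(y) + 4*sqrt(1 - y^2)


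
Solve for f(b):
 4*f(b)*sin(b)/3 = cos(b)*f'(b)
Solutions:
 f(b) = C1/cos(b)^(4/3)


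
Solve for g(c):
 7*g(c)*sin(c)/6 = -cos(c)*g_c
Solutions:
 g(c) = C1*cos(c)^(7/6)


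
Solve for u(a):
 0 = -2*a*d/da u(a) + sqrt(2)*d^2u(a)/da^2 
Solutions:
 u(a) = C1 + C2*erfi(2^(3/4)*a/2)


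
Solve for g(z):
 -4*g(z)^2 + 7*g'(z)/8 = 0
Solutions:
 g(z) = -7/(C1 + 32*z)


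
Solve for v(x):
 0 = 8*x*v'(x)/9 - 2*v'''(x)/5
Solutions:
 v(x) = C1 + Integral(C2*airyai(60^(1/3)*x/3) + C3*airybi(60^(1/3)*x/3), x)


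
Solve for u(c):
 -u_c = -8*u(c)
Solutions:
 u(c) = C1*exp(8*c)


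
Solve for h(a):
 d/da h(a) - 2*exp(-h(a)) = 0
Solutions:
 h(a) = log(C1 + 2*a)


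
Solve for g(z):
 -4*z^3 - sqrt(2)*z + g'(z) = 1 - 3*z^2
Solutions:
 g(z) = C1 + z^4 - z^3 + sqrt(2)*z^2/2 + z


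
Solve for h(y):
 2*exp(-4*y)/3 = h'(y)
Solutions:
 h(y) = C1 - exp(-4*y)/6


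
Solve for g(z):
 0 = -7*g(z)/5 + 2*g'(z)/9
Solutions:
 g(z) = C1*exp(63*z/10)


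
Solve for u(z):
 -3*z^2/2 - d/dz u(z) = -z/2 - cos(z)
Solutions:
 u(z) = C1 - z^3/2 + z^2/4 + sin(z)


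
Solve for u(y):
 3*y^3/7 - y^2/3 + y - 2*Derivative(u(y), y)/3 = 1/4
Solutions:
 u(y) = C1 + 9*y^4/56 - y^3/6 + 3*y^2/4 - 3*y/8


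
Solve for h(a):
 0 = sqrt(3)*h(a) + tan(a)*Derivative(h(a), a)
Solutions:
 h(a) = C1/sin(a)^(sqrt(3))


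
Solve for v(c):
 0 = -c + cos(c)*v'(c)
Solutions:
 v(c) = C1 + Integral(c/cos(c), c)


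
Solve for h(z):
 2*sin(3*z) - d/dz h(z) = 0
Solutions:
 h(z) = C1 - 2*cos(3*z)/3


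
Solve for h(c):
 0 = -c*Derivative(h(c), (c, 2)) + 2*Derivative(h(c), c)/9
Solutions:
 h(c) = C1 + C2*c^(11/9)


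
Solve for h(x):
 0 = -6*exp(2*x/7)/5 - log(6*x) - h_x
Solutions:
 h(x) = C1 - x*log(x) + x*(1 - log(6)) - 21*exp(2*x/7)/5


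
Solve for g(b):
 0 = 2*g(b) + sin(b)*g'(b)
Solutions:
 g(b) = C1*(cos(b) + 1)/(cos(b) - 1)


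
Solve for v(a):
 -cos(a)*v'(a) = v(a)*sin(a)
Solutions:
 v(a) = C1*cos(a)


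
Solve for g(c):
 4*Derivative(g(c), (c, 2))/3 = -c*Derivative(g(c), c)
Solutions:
 g(c) = C1 + C2*erf(sqrt(6)*c/4)


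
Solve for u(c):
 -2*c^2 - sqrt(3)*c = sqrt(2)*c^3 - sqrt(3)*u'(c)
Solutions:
 u(c) = C1 + sqrt(6)*c^4/12 + 2*sqrt(3)*c^3/9 + c^2/2


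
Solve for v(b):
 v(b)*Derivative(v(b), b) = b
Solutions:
 v(b) = -sqrt(C1 + b^2)
 v(b) = sqrt(C1 + b^2)


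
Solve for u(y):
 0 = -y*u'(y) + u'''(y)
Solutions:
 u(y) = C1 + Integral(C2*airyai(y) + C3*airybi(y), y)


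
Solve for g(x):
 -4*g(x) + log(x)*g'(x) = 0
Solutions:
 g(x) = C1*exp(4*li(x))


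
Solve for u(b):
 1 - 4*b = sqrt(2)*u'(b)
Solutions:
 u(b) = C1 - sqrt(2)*b^2 + sqrt(2)*b/2


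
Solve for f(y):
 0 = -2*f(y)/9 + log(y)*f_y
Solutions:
 f(y) = C1*exp(2*li(y)/9)


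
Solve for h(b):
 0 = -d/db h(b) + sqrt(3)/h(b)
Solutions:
 h(b) = -sqrt(C1 + 2*sqrt(3)*b)
 h(b) = sqrt(C1 + 2*sqrt(3)*b)


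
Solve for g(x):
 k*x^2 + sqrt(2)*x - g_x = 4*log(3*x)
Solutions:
 g(x) = C1 + k*x^3/3 + sqrt(2)*x^2/2 - 4*x*log(x) - x*log(81) + 4*x


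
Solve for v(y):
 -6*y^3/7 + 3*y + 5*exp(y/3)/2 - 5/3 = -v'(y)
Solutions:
 v(y) = C1 + 3*y^4/14 - 3*y^2/2 + 5*y/3 - 15*exp(y/3)/2


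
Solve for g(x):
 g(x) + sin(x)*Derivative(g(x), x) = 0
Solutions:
 g(x) = C1*sqrt(cos(x) + 1)/sqrt(cos(x) - 1)


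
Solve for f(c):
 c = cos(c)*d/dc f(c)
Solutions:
 f(c) = C1 + Integral(c/cos(c), c)


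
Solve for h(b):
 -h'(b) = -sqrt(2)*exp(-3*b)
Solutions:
 h(b) = C1 - sqrt(2)*exp(-3*b)/3


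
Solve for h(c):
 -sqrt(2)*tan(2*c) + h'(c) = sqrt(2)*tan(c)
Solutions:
 h(c) = C1 - sqrt(2)*log(cos(c)) - sqrt(2)*log(cos(2*c))/2


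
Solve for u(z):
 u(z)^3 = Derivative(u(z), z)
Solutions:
 u(z) = -sqrt(2)*sqrt(-1/(C1 + z))/2
 u(z) = sqrt(2)*sqrt(-1/(C1 + z))/2


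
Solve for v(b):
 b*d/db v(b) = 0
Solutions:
 v(b) = C1


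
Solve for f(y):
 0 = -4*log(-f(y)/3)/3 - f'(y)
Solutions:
 3*Integral(1/(log(-_y) - log(3)), (_y, f(y)))/4 = C1 - y


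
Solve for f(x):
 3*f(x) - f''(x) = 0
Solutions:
 f(x) = C1*exp(-sqrt(3)*x) + C2*exp(sqrt(3)*x)


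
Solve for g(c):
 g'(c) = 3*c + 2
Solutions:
 g(c) = C1 + 3*c^2/2 + 2*c


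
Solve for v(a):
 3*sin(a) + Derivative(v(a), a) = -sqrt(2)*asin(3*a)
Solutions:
 v(a) = C1 - sqrt(2)*(a*asin(3*a) + sqrt(1 - 9*a^2)/3) + 3*cos(a)


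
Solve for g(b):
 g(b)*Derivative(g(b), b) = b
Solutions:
 g(b) = -sqrt(C1 + b^2)
 g(b) = sqrt(C1 + b^2)


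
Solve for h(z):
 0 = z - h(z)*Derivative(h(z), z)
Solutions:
 h(z) = -sqrt(C1 + z^2)
 h(z) = sqrt(C1 + z^2)


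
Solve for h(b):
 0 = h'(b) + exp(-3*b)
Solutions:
 h(b) = C1 + exp(-3*b)/3


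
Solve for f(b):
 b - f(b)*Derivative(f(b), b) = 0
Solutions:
 f(b) = -sqrt(C1 + b^2)
 f(b) = sqrt(C1 + b^2)


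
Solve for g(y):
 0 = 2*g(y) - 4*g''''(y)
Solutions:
 g(y) = C1*exp(-2^(3/4)*y/2) + C2*exp(2^(3/4)*y/2) + C3*sin(2^(3/4)*y/2) + C4*cos(2^(3/4)*y/2)


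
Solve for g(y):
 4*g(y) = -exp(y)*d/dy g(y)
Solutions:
 g(y) = C1*exp(4*exp(-y))


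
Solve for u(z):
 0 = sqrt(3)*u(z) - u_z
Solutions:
 u(z) = C1*exp(sqrt(3)*z)


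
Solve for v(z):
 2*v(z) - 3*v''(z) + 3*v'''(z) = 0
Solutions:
 v(z) = C1*exp(z*((3*sqrt(7) + 8)^(-1/3) + 2 + (3*sqrt(7) + 8)^(1/3))/6)*sin(sqrt(3)*z*(-(3*sqrt(7) + 8)^(1/3) + (3*sqrt(7) + 8)^(-1/3))/6) + C2*exp(z*((3*sqrt(7) + 8)^(-1/3) + 2 + (3*sqrt(7) + 8)^(1/3))/6)*cos(sqrt(3)*z*(-(3*sqrt(7) + 8)^(1/3) + (3*sqrt(7) + 8)^(-1/3))/6) + C3*exp(z*(-(3*sqrt(7) + 8)^(1/3) - 1/(3*sqrt(7) + 8)^(1/3) + 1)/3)


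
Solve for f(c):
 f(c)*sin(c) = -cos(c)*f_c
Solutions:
 f(c) = C1*cos(c)


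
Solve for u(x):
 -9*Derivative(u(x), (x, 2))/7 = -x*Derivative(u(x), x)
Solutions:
 u(x) = C1 + C2*erfi(sqrt(14)*x/6)


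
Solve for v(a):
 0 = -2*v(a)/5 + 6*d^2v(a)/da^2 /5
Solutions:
 v(a) = C1*exp(-sqrt(3)*a/3) + C2*exp(sqrt(3)*a/3)


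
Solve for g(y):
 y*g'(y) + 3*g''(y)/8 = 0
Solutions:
 g(y) = C1 + C2*erf(2*sqrt(3)*y/3)


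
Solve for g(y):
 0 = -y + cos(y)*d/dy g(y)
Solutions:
 g(y) = C1 + Integral(y/cos(y), y)


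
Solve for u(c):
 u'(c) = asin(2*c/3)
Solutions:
 u(c) = C1 + c*asin(2*c/3) + sqrt(9 - 4*c^2)/2


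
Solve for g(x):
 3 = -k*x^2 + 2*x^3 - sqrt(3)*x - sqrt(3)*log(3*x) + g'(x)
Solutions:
 g(x) = C1 + k*x^3/3 - x^4/2 + sqrt(3)*x^2/2 + sqrt(3)*x*log(x) - sqrt(3)*x + sqrt(3)*x*log(3) + 3*x


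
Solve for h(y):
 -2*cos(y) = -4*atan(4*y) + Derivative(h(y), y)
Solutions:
 h(y) = C1 + 4*y*atan(4*y) - log(16*y^2 + 1)/2 - 2*sin(y)


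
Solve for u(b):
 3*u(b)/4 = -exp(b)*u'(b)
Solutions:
 u(b) = C1*exp(3*exp(-b)/4)


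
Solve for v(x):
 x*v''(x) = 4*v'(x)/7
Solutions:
 v(x) = C1 + C2*x^(11/7)


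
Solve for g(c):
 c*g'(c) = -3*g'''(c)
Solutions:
 g(c) = C1 + Integral(C2*airyai(-3^(2/3)*c/3) + C3*airybi(-3^(2/3)*c/3), c)


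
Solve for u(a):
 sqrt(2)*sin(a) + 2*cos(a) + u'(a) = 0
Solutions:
 u(a) = C1 - 2*sin(a) + sqrt(2)*cos(a)


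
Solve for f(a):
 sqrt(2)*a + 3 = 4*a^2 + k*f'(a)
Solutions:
 f(a) = C1 - 4*a^3/(3*k) + sqrt(2)*a^2/(2*k) + 3*a/k


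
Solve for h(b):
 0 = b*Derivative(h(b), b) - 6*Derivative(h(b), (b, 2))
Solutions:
 h(b) = C1 + C2*erfi(sqrt(3)*b/6)


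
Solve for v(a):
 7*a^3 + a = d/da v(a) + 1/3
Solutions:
 v(a) = C1 + 7*a^4/4 + a^2/2 - a/3


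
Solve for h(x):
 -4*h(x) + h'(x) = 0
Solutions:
 h(x) = C1*exp(4*x)


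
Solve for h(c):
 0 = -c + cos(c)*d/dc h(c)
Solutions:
 h(c) = C1 + Integral(c/cos(c), c)


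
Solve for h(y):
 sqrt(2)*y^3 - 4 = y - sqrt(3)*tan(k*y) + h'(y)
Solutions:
 h(y) = C1 + sqrt(2)*y^4/4 - y^2/2 - 4*y + sqrt(3)*Piecewise((-log(cos(k*y))/k, Ne(k, 0)), (0, True))


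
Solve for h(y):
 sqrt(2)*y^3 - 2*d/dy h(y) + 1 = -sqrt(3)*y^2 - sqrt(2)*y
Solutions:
 h(y) = C1 + sqrt(2)*y^4/8 + sqrt(3)*y^3/6 + sqrt(2)*y^2/4 + y/2


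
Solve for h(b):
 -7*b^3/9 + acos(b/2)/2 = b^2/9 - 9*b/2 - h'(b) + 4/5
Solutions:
 h(b) = C1 + 7*b^4/36 + b^3/27 - 9*b^2/4 - b*acos(b/2)/2 + 4*b/5 + sqrt(4 - b^2)/2


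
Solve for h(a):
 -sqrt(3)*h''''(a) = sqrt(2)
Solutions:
 h(a) = C1 + C2*a + C3*a^2 + C4*a^3 - sqrt(6)*a^4/72


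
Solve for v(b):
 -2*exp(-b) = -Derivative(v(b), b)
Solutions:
 v(b) = C1 - 2*exp(-b)


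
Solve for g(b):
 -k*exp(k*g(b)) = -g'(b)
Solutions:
 g(b) = Piecewise((log(-1/(C1*k + b*k^2))/k, Ne(k, 0)), (nan, True))
 g(b) = Piecewise((C1 + b*k, Eq(k, 0)), (nan, True))


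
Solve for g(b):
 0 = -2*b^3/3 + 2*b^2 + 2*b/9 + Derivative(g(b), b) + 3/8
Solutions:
 g(b) = C1 + b^4/6 - 2*b^3/3 - b^2/9 - 3*b/8


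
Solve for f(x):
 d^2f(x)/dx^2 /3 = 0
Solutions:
 f(x) = C1 + C2*x


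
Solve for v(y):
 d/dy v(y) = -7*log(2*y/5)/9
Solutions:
 v(y) = C1 - 7*y*log(y)/9 - 7*y*log(2)/9 + 7*y/9 + 7*y*log(5)/9


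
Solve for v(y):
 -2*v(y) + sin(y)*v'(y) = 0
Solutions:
 v(y) = C1*(cos(y) - 1)/(cos(y) + 1)


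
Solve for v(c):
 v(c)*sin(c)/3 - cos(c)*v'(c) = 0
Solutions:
 v(c) = C1/cos(c)^(1/3)


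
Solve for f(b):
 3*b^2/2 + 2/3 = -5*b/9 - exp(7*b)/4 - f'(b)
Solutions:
 f(b) = C1 - b^3/2 - 5*b^2/18 - 2*b/3 - exp(7*b)/28


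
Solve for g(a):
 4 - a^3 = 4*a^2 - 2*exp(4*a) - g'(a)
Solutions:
 g(a) = C1 + a^4/4 + 4*a^3/3 - 4*a - exp(4*a)/2


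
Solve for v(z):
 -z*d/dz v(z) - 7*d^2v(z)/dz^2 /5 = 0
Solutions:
 v(z) = C1 + C2*erf(sqrt(70)*z/14)


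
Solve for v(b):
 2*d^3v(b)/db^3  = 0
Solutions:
 v(b) = C1 + C2*b + C3*b^2


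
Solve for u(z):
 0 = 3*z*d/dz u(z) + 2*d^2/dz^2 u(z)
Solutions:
 u(z) = C1 + C2*erf(sqrt(3)*z/2)


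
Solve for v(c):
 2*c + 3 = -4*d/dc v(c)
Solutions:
 v(c) = C1 - c^2/4 - 3*c/4


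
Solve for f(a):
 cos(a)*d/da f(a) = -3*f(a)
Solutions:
 f(a) = C1*(sin(a) - 1)^(3/2)/(sin(a) + 1)^(3/2)


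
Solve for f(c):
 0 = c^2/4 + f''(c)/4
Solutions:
 f(c) = C1 + C2*c - c^4/12


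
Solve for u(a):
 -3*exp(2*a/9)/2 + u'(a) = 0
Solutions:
 u(a) = C1 + 27*exp(2*a/9)/4


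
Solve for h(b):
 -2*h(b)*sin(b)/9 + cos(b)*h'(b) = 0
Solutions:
 h(b) = C1/cos(b)^(2/9)


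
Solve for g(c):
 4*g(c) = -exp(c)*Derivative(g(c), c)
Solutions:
 g(c) = C1*exp(4*exp(-c))


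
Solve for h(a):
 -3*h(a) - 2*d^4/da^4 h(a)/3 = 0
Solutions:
 h(a) = (C1*sin(2^(1/4)*sqrt(3)*a/2) + C2*cos(2^(1/4)*sqrt(3)*a/2))*exp(-2^(1/4)*sqrt(3)*a/2) + (C3*sin(2^(1/4)*sqrt(3)*a/2) + C4*cos(2^(1/4)*sqrt(3)*a/2))*exp(2^(1/4)*sqrt(3)*a/2)


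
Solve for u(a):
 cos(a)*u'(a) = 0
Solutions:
 u(a) = C1


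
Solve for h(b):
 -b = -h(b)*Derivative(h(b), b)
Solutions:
 h(b) = -sqrt(C1 + b^2)
 h(b) = sqrt(C1 + b^2)


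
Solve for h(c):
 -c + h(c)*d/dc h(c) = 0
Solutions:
 h(c) = -sqrt(C1 + c^2)
 h(c) = sqrt(C1 + c^2)


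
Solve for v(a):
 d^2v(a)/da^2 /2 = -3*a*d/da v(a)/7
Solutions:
 v(a) = C1 + C2*erf(sqrt(21)*a/7)


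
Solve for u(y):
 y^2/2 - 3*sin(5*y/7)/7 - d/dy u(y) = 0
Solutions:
 u(y) = C1 + y^3/6 + 3*cos(5*y/7)/5


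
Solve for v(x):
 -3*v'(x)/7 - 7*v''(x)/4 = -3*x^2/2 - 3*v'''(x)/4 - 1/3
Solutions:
 v(x) = C1 + C2*exp(x*(49 - sqrt(3409))/42) + C3*exp(x*(49 + sqrt(3409))/42) + 7*x^3/6 - 343*x^2/24 + 18683*x/144


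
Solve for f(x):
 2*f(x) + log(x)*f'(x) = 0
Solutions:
 f(x) = C1*exp(-2*li(x))


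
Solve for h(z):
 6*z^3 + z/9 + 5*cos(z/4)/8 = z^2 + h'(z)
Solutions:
 h(z) = C1 + 3*z^4/2 - z^3/3 + z^2/18 + 5*sin(z/4)/2


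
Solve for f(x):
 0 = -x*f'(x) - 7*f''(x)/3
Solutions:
 f(x) = C1 + C2*erf(sqrt(42)*x/14)


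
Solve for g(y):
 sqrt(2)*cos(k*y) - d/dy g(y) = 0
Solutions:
 g(y) = C1 + sqrt(2)*sin(k*y)/k


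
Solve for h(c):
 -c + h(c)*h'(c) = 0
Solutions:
 h(c) = -sqrt(C1 + c^2)
 h(c) = sqrt(C1 + c^2)


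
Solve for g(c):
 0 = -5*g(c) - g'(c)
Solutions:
 g(c) = C1*exp(-5*c)


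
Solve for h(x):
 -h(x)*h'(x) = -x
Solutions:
 h(x) = -sqrt(C1 + x^2)
 h(x) = sqrt(C1 + x^2)


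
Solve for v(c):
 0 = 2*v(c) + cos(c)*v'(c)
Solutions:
 v(c) = C1*(sin(c) - 1)/(sin(c) + 1)


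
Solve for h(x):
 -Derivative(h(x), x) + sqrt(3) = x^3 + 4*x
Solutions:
 h(x) = C1 - x^4/4 - 2*x^2 + sqrt(3)*x


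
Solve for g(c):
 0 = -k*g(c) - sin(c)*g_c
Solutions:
 g(c) = C1*exp(k*(-log(cos(c) - 1) + log(cos(c) + 1))/2)


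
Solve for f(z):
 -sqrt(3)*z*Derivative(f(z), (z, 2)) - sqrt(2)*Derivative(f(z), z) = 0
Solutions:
 f(z) = C1 + C2*z^(1 - sqrt(6)/3)


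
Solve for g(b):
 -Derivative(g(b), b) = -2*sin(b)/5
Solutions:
 g(b) = C1 - 2*cos(b)/5


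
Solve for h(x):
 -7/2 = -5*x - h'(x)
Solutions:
 h(x) = C1 - 5*x^2/2 + 7*x/2


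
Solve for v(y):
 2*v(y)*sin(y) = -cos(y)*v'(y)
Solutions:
 v(y) = C1*cos(y)^2


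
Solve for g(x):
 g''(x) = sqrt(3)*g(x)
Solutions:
 g(x) = C1*exp(-3^(1/4)*x) + C2*exp(3^(1/4)*x)


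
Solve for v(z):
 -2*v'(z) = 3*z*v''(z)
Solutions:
 v(z) = C1 + C2*z^(1/3)


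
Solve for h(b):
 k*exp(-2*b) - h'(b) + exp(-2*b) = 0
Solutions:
 h(b) = C1 - k*exp(-2*b)/2 - exp(-2*b)/2


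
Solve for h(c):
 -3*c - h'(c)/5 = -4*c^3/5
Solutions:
 h(c) = C1 + c^4 - 15*c^2/2


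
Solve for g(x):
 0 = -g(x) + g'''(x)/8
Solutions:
 g(x) = C3*exp(2*x) + (C1*sin(sqrt(3)*x) + C2*cos(sqrt(3)*x))*exp(-x)


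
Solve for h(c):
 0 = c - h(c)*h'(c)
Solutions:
 h(c) = -sqrt(C1 + c^2)
 h(c) = sqrt(C1 + c^2)
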